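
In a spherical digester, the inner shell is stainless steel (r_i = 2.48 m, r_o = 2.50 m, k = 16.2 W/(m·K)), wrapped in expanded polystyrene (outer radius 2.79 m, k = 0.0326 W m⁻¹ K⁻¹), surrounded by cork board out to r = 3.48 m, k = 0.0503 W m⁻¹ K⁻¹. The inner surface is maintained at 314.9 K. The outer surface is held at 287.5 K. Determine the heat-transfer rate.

Q = 128 W

Series thermal resistances, inner to outer:
  R_stainless steel = (1/2.48 − 1/2.50)/(4πk) = 0.003226/(4π·16.2) = 1.585×10^-5 K/W
  R_expanded polystyrene = (1/2.50 − 1/2.79)/(4πk) = 0.04158/(4π·0.0326) = 0.1015 K/W
  R_cork board = (1/2.79 − 1/3.48)/(4πk) = 0.07107/(4π·0.0503) = 0.1124 K/W
ΣR = 1.585×10^-5 + 0.1015 + 0.1124 = 0.2139 K/W
Q = ΔT/ΣR = (314.9 K − 287.5 K)/0.2139 = 128 W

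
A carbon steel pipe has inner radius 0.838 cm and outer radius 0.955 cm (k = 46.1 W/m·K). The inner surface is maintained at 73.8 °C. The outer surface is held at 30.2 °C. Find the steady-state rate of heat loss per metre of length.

Q' = 96600 W/m

Q' = 2πk·ΔT/ln(r₂/r₁) = 2π × 46.1 × 43.6 / ln(0.00955/0.00838) = 96600 W/m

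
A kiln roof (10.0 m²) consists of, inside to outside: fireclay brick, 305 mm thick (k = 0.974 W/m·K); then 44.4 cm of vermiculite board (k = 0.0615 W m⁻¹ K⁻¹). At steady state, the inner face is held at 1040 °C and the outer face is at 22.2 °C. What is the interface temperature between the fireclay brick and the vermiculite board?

T = 998 °C

Series thermal resistances, inner to outer:
  R_fireclay brick = L/(kA) = 0.305/(0.974·10.0) = 0.03131 K/W
  R_vermiculite board = L/(kA) = 0.444/(0.0615·10.0) = 0.7220 K/W
ΣR = 0.03131 + 0.7220 = 0.7533 K/W
Q = ΔT/ΣR = (1040 °C − 22.2 °C)/0.7533 = 1351 W
From the inner boundary to the fireclay brick/vermiculite board interface, ΣR_partial = 0.03131 K/W.
T_interface = T_in − Q·ΣR_partial = 1040 °C − (1351)(0.03131) = 998 °C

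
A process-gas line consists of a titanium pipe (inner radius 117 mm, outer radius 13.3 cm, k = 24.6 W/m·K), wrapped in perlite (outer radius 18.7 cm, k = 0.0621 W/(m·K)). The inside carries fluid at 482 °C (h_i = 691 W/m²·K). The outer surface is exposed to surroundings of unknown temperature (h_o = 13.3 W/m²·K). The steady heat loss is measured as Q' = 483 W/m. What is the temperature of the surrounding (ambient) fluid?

T_out = 27.9 °C

Series resistances:
  R'_conv,in = 1/(2πr h) = 1/(2π·0.117·691) = 0.001969 m·K/W
  R'_titanium = ln(0.133/0.117)/(2πk) = 0.1282/(2π·24.6) = 8.293×10^-4 m·K/W
  R'_perlite = ln(0.187/0.133)/(2πk) = 0.3408/(2π·0.0621) = 0.8733 m·K/W
  R'_conv,out = 1/(2πr h) = 1/(2π·0.187·13.3) = 0.06399 m·K/W
ΣR = 0.9401 m·K/W
ΔT = Q'·ΣR = 483 × 0.9401 = 454.1 K
Heat flows outward, so T_out = T_in − ΔT = 482 − 454.1 = 27.9 °C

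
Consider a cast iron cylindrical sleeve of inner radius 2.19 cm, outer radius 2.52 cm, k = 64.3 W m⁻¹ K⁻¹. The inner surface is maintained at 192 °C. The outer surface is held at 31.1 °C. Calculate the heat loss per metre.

Q' = 4.63×10^5 W/m

Q' = 2πk·ΔT/ln(r₂/r₁) = 2π × 64.3 × 160.9 / ln(0.0252/0.0219) = 4.63×10^5 W/m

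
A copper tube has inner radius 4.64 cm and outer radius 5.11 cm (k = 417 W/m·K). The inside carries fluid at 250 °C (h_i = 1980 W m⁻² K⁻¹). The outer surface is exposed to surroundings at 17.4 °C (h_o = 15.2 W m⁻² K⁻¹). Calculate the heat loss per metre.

Series thermal resistances, inner to outer:
  R'_conv,in = 1/(2πr h) = 1/(2π·0.0464·1980) = 0.001732 m·K/W
  R'_copper = ln(0.0511/0.0464)/(2πk) = 0.09649/(2π·417) = 3.683×10^-5 m·K/W
  R'_conv,out = 1/(2πr h) = 1/(2π·0.0511·15.2) = 0.2049 m·K/W
ΣR = 0.001732 + 3.683×10^-5 + 0.2049 = 0.2067 m·K/W
Q' = ΔT/ΣR = (250 °C − 17.4 °C)/0.2067 = 1130 W/m

Q' = 1130 W/m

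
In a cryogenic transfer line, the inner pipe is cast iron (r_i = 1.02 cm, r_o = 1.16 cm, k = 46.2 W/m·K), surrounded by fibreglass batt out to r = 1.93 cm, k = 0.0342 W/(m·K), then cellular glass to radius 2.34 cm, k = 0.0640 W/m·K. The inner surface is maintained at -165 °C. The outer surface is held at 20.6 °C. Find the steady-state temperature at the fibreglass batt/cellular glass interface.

Series thermal resistances, inner to outer:
  R'_cast iron = ln(0.0116/0.0102)/(2πk) = 0.1286/(2π·46.2) = 4.431×10^-4 m·K/W
  R'_fibreglass batt = ln(0.0193/0.0116)/(2πk) = 0.5091/(2π·0.0342) = 2.369 m·K/W
  R'_cellular glass = ln(0.0234/0.0193)/(2πk) = 0.1926/(2π·0.0640) = 0.4790 m·K/W
ΣR = 4.431×10^-4 + 2.369 + 0.4790 = 2.848 m·K/W
Q' = ΔT/ΣR = (-165 °C − 20.6 °C)/2.848 = -65.17 W/m
From the inner boundary to the fibreglass batt/cellular glass interface, ΣR_partial = 2.369 m·K/W.
T_interface = T_in − Q'·ΣR_partial = -165 °C − (-65.17)(2.369) = -10.6 °C

T = -10.6 °C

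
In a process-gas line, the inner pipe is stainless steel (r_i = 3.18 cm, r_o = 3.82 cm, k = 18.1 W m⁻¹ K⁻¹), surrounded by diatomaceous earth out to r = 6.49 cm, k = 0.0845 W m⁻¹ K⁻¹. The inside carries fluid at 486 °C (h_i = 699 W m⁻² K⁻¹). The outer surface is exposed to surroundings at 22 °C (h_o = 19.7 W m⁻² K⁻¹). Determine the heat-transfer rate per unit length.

Treat each layer as a resistance in series:
  R'_conv,in = 1/(2πr h) = 1/(2π·0.0318·699) = 0.007160 m·K/W
  R'_stainless steel = ln(0.0382/0.0318)/(2πk) = 0.1834/(2π·18.1) = 0.001612 m·K/W
  R'_diatomaceous earth = ln(0.0649/0.0382)/(2πk) = 0.5300/(2π·0.0845) = 0.9983 m·K/W
  R'_conv,out = 1/(2πr h) = 1/(2π·0.0649·19.7) = 0.1245 m·K/W
ΣR = 0.007160 + 0.001612 + 0.9983 + 0.1245 = 1.132 m·K/W
Q' = ΔT/ΣR = (486 °C − 22 °C)/1.132 = 410 W/m

Q' = 410 W/m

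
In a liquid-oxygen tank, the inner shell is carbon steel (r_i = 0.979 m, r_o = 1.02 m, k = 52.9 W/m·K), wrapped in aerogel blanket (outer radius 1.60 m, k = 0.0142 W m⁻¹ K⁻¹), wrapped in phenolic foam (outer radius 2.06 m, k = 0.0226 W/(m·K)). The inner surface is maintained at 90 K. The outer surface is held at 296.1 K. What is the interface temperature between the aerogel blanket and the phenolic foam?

Treat each layer as a resistance in series:
  R_carbon steel = (1/0.979 − 1/1.02)/(4πk) = 0.04106/(4π·52.9) = 6.176×10^-5 K/W
  R_aerogel blanket = (1/1.02 − 1/1.60)/(4πk) = 0.3554/(4π·0.0142) = 1.992 K/W
  R_phenolic foam = (1/1.60 − 1/2.06)/(4πk) = 0.1396/(4π·0.0226) = 0.4914 K/W
ΣR = 6.176×10^-5 + 1.992 + 0.4914 = 2.483 K/W
Q = ΔT/ΣR = (90 K − 296.1 K)/2.483 = -83.00 W
From the inner boundary to the aerogel blanket/phenolic foam interface, ΣR_partial = 1.992 K/W.
T_interface = T_in − Q·ΣR_partial = 90 K − (-83.00)(1.992) = 255.3 K

T = 255.3 K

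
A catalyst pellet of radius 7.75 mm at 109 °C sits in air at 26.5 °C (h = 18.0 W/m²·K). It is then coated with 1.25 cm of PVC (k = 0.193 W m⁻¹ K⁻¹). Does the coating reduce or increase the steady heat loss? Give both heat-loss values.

Critical radius for a sphere: r_cr = 2k/h = 0.0214 m = 2.14 cm.
Outer radius after coating: r₂ = 0.00775 + 0.0125 = 0.02025 m.
Since r₁ < r_cr and r₂ ≤ r_cr, the coating moves toward the maximum at r_cr — heat loss rises.
Bare: R = 1/(4πr₁²h) = 73.61 K/W; Q = 82.5/73.61 = 1.12 W.
Coated: R = R_cond + R_conv = 43.62 K/W; Q = 82.5/43.62 = 1.89 W.

increases: 1.12 → 1.89 W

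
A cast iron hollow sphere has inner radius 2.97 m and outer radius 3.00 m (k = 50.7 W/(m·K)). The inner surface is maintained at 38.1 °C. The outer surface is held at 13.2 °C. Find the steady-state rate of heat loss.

Q = 4710 kW

Q = 4πk·ΔT/(1/r₁ − 1/r₂) = 4π × 50.7 × 24.9 / (1/2.97 − 1/3.00) = 4.71×10^6 W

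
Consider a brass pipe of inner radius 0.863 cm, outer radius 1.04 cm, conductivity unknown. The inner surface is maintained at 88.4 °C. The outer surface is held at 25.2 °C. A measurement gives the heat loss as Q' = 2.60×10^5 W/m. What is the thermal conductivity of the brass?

k = 122 W/m·K

ΣR = ΔT/Q' = |88.4 − 25.2|/2.60×10^5 = 2.431×10^-4 m·K/W
ln(r₂/r₁)/(2πk) = 2.431×10^-4 ⇒ k = 0.1866/(2π·2.431×10^-4) = 122 W/m·K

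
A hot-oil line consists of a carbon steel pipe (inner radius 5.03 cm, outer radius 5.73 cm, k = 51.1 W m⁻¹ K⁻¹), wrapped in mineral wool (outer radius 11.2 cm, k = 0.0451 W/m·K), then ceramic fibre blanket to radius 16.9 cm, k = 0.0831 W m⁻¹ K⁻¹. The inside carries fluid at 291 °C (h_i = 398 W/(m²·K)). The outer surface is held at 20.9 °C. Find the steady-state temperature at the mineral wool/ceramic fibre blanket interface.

Treat each layer as a resistance in series:
  R'_conv,in = 1/(2πr h) = 1/(2π·0.0503·398) = 0.007950 m·K/W
  R'_carbon steel = ln(0.0573/0.0503)/(2πk) = 0.1303/(2π·51.1) = 4.058×10^-4 m·K/W
  R'_mineral wool = ln(0.112/0.0573)/(2πk) = 0.6702/(2π·0.0451) = 2.365 m·K/W
  R'_ceramic fibre blanket = ln(0.169/0.112)/(2πk) = 0.4114/(2π·0.0831) = 0.7879 m·K/W
ΣR = 0.007950 + 4.058×10^-4 + 2.365 + 0.7879 = 3.161 m·K/W
Q' = ΔT/ΣR = (291 °C − 20.9 °C)/3.161 = 85.45 W/m
From the inner boundary to the mineral wool/ceramic fibre blanket interface, ΣR_partial = 2.373 m·K/W.
T_interface = T_in − Q'·ΣR_partial = 291 °C − (85.45)(2.373) = 88.2 °C

T = 88.2 °C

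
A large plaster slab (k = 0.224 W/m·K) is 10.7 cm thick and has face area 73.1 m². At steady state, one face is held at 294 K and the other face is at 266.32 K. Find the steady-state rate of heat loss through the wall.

Q = 4.24 kW

Q = kA·ΔT/L = 0.224 × 73.1 × |294 K − 266.32 K| / 0.107 = 4240 W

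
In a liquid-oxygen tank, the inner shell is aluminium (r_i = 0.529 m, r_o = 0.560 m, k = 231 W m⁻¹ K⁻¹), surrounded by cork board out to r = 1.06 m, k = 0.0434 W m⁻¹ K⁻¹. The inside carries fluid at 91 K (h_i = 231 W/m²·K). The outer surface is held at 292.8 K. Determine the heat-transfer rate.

Q = 131 W

Series thermal resistances, inner to outer:
  R_conv,in = 1/(4πr²h) = 1/(4π·0.529²·231) = 0.001231 K/W
  R_aluminium = (1/0.529 − 1/0.560)/(4πk) = 0.1046/(4π·231) = 3.605×10^-5 K/W
  R_cork board = (1/0.560 − 1/1.06)/(4πk) = 0.8423/(4π·0.0434) = 1.544 K/W
ΣR = 0.001231 + 3.605×10^-5 + 1.544 = 1.545 K/W
Q = ΔT/ΣR = (91 K − 292.8 K)/1.545 = -131 W
(Negative Q ⇒ heat flows inward; heat gain = 131 W.)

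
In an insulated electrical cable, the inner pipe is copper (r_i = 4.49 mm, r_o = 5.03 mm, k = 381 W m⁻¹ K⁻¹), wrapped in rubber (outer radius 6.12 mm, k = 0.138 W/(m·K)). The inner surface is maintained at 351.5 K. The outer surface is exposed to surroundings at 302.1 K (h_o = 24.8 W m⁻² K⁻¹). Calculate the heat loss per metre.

Q' = 38.7 W/m

Resistance network (inner→outer):
  R'_copper = ln(0.00503/0.00449)/(2πk) = 0.1136/(2π·381) = 4.744×10^-5 m·K/W
  R'_rubber = ln(0.00612/0.00503)/(2πk) = 0.1961/(2π·0.138) = 0.2262 m·K/W
  R'_conv,out = 1/(2πr h) = 1/(2π·0.00612·24.8) = 1.049 m·K/W
ΣR = 4.744×10^-5 + 0.2262 + 1.049 = 1.275 m·K/W
Q' = ΔT/ΣR = (351.5 K − 302.1 K)/1.275 = 38.7 W/m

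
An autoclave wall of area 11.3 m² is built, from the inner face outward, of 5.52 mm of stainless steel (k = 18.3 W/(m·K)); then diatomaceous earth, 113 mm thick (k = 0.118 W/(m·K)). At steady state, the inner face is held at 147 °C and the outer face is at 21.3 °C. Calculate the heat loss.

Series thermal resistances, inner to outer:
  R_stainless steel = L/(kA) = 0.00552/(18.3·11.3) = 2.669×10^-5 K/W
  R_diatomaceous earth = L/(kA) = 0.113/(0.118·11.3) = 0.08475 K/W
ΣR = 2.669×10^-5 + 0.08475 = 0.08478 K/W
Q = ΔT/ΣR = (147 °C − 21.3 °C)/0.08478 = 1480 W

Q = 1480 W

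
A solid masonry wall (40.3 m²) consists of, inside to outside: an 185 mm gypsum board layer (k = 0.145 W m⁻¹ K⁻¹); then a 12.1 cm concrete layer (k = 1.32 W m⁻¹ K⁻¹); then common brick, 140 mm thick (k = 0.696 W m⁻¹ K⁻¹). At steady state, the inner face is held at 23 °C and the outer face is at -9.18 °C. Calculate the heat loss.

Resistance network (inner→outer):
  R_gypsum board = L/(kA) = 0.185/(0.145·40.3) = 0.03166 K/W
  R_concrete = L/(kA) = 0.121/(1.32·40.3) = 0.002275 K/W
  R_common brick = L/(kA) = 0.140/(0.696·40.3) = 0.004991 K/W
ΣR = 0.03166 + 0.002275 + 0.004991 = 0.03893 K/W
Q = ΔT/ΣR = (23 °C − -9.18 °C)/0.03893 = 827 W

Q = 827 W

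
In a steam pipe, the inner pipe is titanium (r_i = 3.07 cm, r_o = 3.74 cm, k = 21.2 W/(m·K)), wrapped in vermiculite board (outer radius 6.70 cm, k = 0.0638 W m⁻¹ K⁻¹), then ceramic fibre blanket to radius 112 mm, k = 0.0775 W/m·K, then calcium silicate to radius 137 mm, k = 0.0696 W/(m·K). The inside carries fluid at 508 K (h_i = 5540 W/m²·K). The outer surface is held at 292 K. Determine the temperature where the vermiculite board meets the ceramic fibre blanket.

T = 402 K

Resistance network (inner→outer):
  R'_conv,in = 1/(2πr h) = 1/(2π·0.0307·5540) = 9.358×10^-4 m·K/W
  R'_titanium = ln(0.0374/0.0307)/(2πk) = 0.1974/(2π·21.2) = 0.001482 m·K/W
  R'_vermiculite board = ln(0.0670/0.0374)/(2πk) = 0.5830/(2π·0.0638) = 1.454 m·K/W
  R'_ceramic fibre blanket = ln(0.112/0.0670)/(2πk) = 0.5138/(2π·0.0775) = 1.055 m·K/W
  R'_calcium silicate = ln(0.137/0.112)/(2πk) = 0.2015/(2π·0.0696) = 0.4607 m·K/W
ΣR = 9.358×10^-4 + 0.001482 + 1.454 + 1.055 + 0.4607 = 2.972 m·K/W
Q' = ΔT/ΣR = (508 K − 292 K)/2.972 = 72.68 W/m
From the inner boundary to the vermiculite board/ceramic fibre blanket interface, ΣR_partial = 1.456 m·K/W.
T_interface = T_in − Q'·ΣR_partial = 508 K − (72.68)(1.456) = 402 K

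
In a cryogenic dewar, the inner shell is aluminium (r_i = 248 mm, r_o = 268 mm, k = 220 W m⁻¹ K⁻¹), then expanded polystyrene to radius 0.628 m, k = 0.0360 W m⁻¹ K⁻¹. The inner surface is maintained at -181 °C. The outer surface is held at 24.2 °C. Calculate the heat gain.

Q = 43.4 W

Resistance network (inner→outer):
  R_aluminium = (1/0.248 − 1/0.268)/(4πk) = 0.3009/(4π·220) = 1.088×10^-4 K/W
  R_expanded polystyrene = (1/0.268 − 1/0.628)/(4πk) = 2.139/(4π·0.0360) = 4.728 K/W
ΣR = 1.088×10^-4 + 4.728 = 4.728 K/W
Q = ΔT/ΣR = (-181 °C − 24.2 °C)/4.728 = -43.4 W
(Negative Q ⇒ heat flows inward; heat gain = 43.4 W.)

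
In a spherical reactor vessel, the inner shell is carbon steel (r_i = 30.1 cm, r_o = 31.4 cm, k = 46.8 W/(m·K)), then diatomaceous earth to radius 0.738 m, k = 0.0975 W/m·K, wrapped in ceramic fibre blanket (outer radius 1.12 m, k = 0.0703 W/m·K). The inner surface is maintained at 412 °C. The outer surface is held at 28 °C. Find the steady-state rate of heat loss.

Q = 190 W

Resistance network (inner→outer):
  R_carbon steel = (1/0.301 − 1/0.314)/(4πk) = 0.1375/(4π·46.8) = 2.339×10^-4 K/W
  R_diatomaceous earth = (1/0.314 − 1/0.738)/(4πk) = 1.830/(4π·0.0975) = 1.493 K/W
  R_ceramic fibre blanket = (1/0.738 − 1/1.12)/(4πk) = 0.4622/(4π·0.0703) = 0.5231 K/W
ΣR = 2.339×10^-4 + 1.493 + 0.5231 = 2.016 K/W
Q = ΔT/ΣR = (412 °C − 28 °C)/2.016 = 190 W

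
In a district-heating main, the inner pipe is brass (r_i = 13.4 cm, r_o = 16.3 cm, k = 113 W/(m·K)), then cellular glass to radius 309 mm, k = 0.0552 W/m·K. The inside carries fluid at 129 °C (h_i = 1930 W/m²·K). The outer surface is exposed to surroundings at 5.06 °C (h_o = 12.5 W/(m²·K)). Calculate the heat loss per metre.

Resistance network (inner→outer):
  R'_conv,in = 1/(2πr h) = 1/(2π·0.134·1930) = 6.154×10^-4 m·K/W
  R'_brass = ln(0.163/0.134)/(2πk) = 0.1959/(2π·113) = 2.759×10^-4 m·K/W
  R'_cellular glass = ln(0.309/0.163)/(2πk) = 0.6396/(2π·0.0552) = 1.844 m·K/W
  R'_conv,out = 1/(2πr h) = 1/(2π·0.309·12.5) = 0.04121 m·K/W
ΣR = 6.154×10^-4 + 2.759×10^-4 + 1.844 + 0.04121 = 1.886 m·K/W
Q' = ΔT/ΣR = (129 °C − 5.06 °C)/1.886 = 65.7 W/m

Q' = 65.7 W/m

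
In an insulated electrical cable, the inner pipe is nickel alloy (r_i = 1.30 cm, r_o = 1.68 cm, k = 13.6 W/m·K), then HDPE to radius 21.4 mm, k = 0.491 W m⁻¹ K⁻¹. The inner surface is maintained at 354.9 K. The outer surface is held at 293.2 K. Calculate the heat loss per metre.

Q' = 758 W/m

Resistance network (inner→outer):
  R'_nickel alloy = ln(0.0168/0.0130)/(2πk) = 0.2564/(2π·13.6) = 0.003001 m·K/W
  R'_HDPE = ln(0.0214/0.0168)/(2πk) = 0.2420/(2π·0.491) = 0.07845 m·K/W
ΣR = 0.003001 + 0.07845 = 0.08145 m·K/W
Q' = ΔT/ΣR = (354.9 K − 293.2 K)/0.08145 = 758 W/m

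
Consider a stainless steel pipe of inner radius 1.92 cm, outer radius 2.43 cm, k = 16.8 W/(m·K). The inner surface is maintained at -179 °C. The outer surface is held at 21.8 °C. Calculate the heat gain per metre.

Q' = 90.0 kW/m

Q' = 2πk·ΔT/ln(r₂/r₁) = 2π × 16.8 × 200.8 / ln(0.0243/0.0192) = 90000 W/m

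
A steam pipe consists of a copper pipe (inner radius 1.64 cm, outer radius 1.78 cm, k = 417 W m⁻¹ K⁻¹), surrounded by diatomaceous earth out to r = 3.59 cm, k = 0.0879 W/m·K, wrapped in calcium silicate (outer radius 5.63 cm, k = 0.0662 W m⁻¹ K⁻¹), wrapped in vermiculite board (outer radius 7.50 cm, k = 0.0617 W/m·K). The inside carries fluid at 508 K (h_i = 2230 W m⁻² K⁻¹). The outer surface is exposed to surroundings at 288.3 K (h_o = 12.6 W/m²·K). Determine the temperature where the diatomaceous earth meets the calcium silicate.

T = 422 K

Resistance network (inner→outer):
  R'_conv,in = 1/(2πr h) = 1/(2π·0.0164·2230) = 0.004352 m·K/W
  R'_copper = ln(0.0178/0.0164)/(2πk) = 0.08192/(2π·417) = 3.127×10^-5 m·K/W
  R'_diatomaceous earth = ln(0.0359/0.0178)/(2πk) = 0.7015/(2π·0.0879) = 1.270 m·K/W
  R'_calcium silicate = ln(0.0563/0.0359)/(2πk) = 0.4500/(2π·0.0662) = 1.082 m·K/W
  R'_vermiculite board = ln(0.0750/0.0563)/(2πk) = 0.2868/(2π·0.0617) = 0.7398 m·K/W
  R'_conv,out = 1/(2πr h) = 1/(2π·0.0750·12.6) = 0.1684 m·K/W
ΣR = 0.004352 + 3.127×10^-5 + 1.270 + 1.082 + 0.7398 + 0.1684 = 3.265 m·K/W
Q' = ΔT/ΣR = (508 K − 288.3 K)/3.265 = 67.29 W/m
From the inner boundary to the diatomaceous earth/calcium silicate interface, ΣR_partial = 1.274 m·K/W.
T_interface = T_in − Q'·ΣR_partial = 508 K − (67.29)(1.274) = 422 K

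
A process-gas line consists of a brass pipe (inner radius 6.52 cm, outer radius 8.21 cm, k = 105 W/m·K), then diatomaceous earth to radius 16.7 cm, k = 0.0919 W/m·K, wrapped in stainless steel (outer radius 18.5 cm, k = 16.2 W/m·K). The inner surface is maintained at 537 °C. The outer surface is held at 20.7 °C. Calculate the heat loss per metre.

Q' = 419 W/m

Series thermal resistances, inner to outer:
  R'_brass = ln(0.0821/0.0652)/(2πk) = 0.2305/(2π·105) = 3.494×10^-4 m·K/W
  R'_diatomaceous earth = ln(0.167/0.0821)/(2πk) = 0.7101/(2π·0.0919) = 1.230 m·K/W
  R'_stainless steel = ln(0.185/0.167)/(2πk) = 0.1024/(2π·16.2) = 0.001006 m·K/W
ΣR = 3.494×10^-4 + 1.230 + 0.001006 = 1.231 m·K/W
Q' = ΔT/ΣR = (537 °C − 20.7 °C)/1.231 = 419 W/m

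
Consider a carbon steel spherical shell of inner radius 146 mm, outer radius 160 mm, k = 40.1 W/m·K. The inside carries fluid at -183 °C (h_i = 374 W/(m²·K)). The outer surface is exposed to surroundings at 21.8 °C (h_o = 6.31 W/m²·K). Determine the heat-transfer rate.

Resistance network (inner→outer):
  R_conv,in = 1/(4πr²h) = 1/(4π·0.146²·374) = 0.009982 K/W
  R_carbon steel = (1/0.146 − 1/0.160)/(4πk) = 0.5993/(4π·40.1) = 0.001189 K/W
  R_conv,out = 1/(4πr²h) = 1/(4π·0.160²·6.31) = 0.4926 K/W
ΣR = 0.009982 + 0.001189 + 0.4926 = 0.5038 K/W
Q = ΔT/ΣR = (-183 °C − 21.8 °C)/0.5038 = -407 W
(Negative Q ⇒ heat flows inward; heat gain = 407 W.)

Q = 407 W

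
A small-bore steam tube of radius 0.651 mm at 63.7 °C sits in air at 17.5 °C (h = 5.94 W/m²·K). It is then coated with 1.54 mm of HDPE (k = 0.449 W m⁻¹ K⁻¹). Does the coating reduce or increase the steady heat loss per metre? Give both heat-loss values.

Critical radius for a cylinder: r_cr = k/h = 0.0756 m = 7.56 cm.
Outer radius after coating: r₂ = 6.51×10^-4 + 0.00154 = 0.002191 m.
Since r₁ < r_cr and r₂ ≤ r_cr, the coating moves toward the maximum at r_cr — heat loss rises.
Bare: R = 1/(2πr₁h) = 41.16 m·K/W; Q = 46.2/41.16 = 1.12 W/m.
Coated: R = R_cond + R_conv = 12.66 m·K/W; Q = 46.2/12.66 = 3.65 W/m.

increases: 1.12 → 3.65 W/m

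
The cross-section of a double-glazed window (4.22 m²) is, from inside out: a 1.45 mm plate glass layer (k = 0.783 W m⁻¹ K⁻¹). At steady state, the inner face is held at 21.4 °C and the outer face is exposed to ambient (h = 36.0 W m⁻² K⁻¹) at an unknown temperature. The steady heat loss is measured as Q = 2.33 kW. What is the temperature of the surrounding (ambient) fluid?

T_out = 5.04 °C

Series resistances:
  R_plate glass = L/(kA) = 0.00145/(0.783·4.22) = 4.388×10^-4 K/W
  R_conv,out = 1/(hA) = 1/(36.0·4.22) = 0.006582 K/W
ΣR = 0.007021 K/W
ΔT = Q·ΣR = 2330 × 0.007021 = 16.36 K
Heat flows outward, so T_out = T_in − ΔT = 21.4 − 16.36 = 5.04 °C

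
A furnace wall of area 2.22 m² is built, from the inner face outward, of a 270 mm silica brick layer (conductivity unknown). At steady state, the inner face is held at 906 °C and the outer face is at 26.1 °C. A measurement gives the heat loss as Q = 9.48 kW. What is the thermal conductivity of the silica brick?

ΣR = ΔT/Q = |906 − 26.1|/9480 = 0.09282 K/W
L/(kA) = 0.09282 ⇒ k = 0.270/(0.09282·2.22) = 1.31 W/m·K

k = 1.31 W/m·K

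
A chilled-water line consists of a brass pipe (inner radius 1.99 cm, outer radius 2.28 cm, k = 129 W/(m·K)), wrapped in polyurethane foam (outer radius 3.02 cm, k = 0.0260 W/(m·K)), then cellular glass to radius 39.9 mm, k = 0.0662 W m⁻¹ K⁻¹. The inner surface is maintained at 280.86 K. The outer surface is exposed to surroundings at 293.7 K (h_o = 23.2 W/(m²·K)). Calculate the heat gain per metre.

Resistance network (inner→outer):
  R'_brass = ln(0.0228/0.0199)/(2πk) = 0.1360/(2π·129) = 1.678×10^-4 m·K/W
  R'_polyurethane foam = ln(0.0302/0.0228)/(2πk) = 0.2811/(2π·0.0260) = 1.721 m·K/W
  R'_cellular glass = ln(0.0399/0.0302)/(2πk) = 0.2785/(2π·0.0662) = 0.6696 m·K/W
  R'_conv,out = 1/(2πr h) = 1/(2π·0.0399·23.2) = 0.1719 m·K/W
ΣR = 1.678×10^-4 + 1.721 + 0.6696 + 0.1719 = 2.563 m·K/W
Q' = ΔT/ΣR = (280.86 K − 293.7 K)/2.563 = -5.01 W/m
(Negative Q' ⇒ heat flows inward; heat gain = 5.01 W/m.)

Q' = 5.01 W/m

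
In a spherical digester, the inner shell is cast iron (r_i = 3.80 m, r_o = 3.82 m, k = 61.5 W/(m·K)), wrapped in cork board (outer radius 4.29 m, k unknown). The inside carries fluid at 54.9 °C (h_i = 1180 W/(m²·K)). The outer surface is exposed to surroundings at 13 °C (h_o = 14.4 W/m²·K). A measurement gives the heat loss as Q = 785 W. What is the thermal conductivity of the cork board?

k = 0.0430 W/m·K

ΣR = ΔT/Q = |54.9 − 13|/785 = 0.05338 K/W
Known resistances:
  R_conv,in = 1/(4πr²h) = 1/(4π·3.80²·1180) = 4.670×10^-6 K/W
  R_cast iron = (1/3.80 − 1/3.82)/(4πk) = 0.001378/(4π·61.5) = 1.783×10^-6 K/W
  R_conv,out = 1/(4πr²h) = 1/(4π·4.29²·14.4) = 3.003×10^-4 K/W
R_cork board = ΣR − ΣR_known = 0.05338 − 3.068×10^-4 = 0.05307 K/W
(1/r₁−1/r₂)/(4πk) = 0.05307 ⇒ k = 0.02868/(4π·0.05307) = 0.0430 W/m·K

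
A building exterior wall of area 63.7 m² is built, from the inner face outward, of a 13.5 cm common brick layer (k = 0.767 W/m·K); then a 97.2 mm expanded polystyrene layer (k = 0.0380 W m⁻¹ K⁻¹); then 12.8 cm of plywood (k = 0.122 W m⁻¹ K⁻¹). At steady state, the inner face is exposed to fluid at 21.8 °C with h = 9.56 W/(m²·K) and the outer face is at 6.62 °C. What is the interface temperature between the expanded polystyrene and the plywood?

T = 10.7 °C

Treat each layer as a resistance in series:
  R_conv,in = 1/(hA) = 1/(9.56·63.7) = 0.001642 K/W
  R_common brick = L/(kA) = 0.135/(0.767·63.7) = 0.002763 K/W
  R_expanded polystyrene = L/(kA) = 0.0972/(0.0380·63.7) = 0.04016 K/W
  R_plywood = L/(kA) = 0.128/(0.122·63.7) = 0.01647 K/W
ΣR = 0.001642 + 0.002763 + 0.04016 + 0.01647 = 0.06103 K/W
Q = ΔT/ΣR = (21.8 °C − 6.62 °C)/0.06103 = 248.7 W
From the inner boundary to the expanded polystyrene/plywood interface, ΣR_partial = 0.04457 K/W.
T_interface = T_in − Q·ΣR_partial = 21.8 °C − (248.7)(0.04457) = 10.7 °C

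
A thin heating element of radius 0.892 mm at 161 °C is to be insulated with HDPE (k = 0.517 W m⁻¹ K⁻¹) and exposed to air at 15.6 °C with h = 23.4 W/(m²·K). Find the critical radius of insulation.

r_cr = 2.21 cm

For a cylinder, r_cr = k_ins/h = 0.517/23.4 = 0.0221 m = 2.21 cm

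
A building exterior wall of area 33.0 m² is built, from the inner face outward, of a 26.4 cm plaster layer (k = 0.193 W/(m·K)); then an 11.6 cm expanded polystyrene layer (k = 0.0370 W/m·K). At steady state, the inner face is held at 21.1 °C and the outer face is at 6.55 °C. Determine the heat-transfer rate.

Q = 107 W

Treat each layer as a resistance in series:
  R_plaster = L/(kA) = 0.264/(0.193·33.0) = 0.04145 K/W
  R_expanded polystyrene = L/(kA) = 0.116/(0.0370·33.0) = 0.09500 K/W
ΣR = 0.04145 + 0.09500 = 0.1365 K/W
Q = ΔT/ΣR = (21.1 °C − 6.55 °C)/0.1365 = 107 W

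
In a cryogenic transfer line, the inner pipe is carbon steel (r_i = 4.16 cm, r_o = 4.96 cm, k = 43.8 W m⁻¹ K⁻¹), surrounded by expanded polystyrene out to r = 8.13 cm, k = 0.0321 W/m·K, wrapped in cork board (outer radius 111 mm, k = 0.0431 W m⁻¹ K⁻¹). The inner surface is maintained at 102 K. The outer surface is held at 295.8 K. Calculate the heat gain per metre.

Q' = 53.8 W/m

Resistance network (inner→outer):
  R'_carbon steel = ln(0.0496/0.0416)/(2πk) = 0.1759/(2π·43.8) = 6.391×10^-4 m·K/W
  R'_expanded polystyrene = ln(0.0813/0.0496)/(2πk) = 0.4942/(2π·0.0321) = 2.450 m·K/W
  R'_cork board = ln(0.111/0.0813)/(2πk) = 0.3114/(2π·0.0431) = 1.150 m·K/W
ΣR = 6.391×10^-4 + 2.450 + 1.150 = 3.601 m·K/W
Q' = ΔT/ΣR = (102 K − 295.8 K)/3.601 = -53.8 W/m
(Negative Q' ⇒ heat flows inward; heat gain = 53.8 W/m.)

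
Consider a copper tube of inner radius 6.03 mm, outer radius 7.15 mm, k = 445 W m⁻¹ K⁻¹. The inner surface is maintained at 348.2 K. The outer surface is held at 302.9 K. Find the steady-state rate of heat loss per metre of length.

Q' = 743 kW/m

Q' = 2πk·ΔT/ln(r₂/r₁) = 2π × 445 × 45.3 / ln(0.00715/0.00603) = 7.43×10^5 W/m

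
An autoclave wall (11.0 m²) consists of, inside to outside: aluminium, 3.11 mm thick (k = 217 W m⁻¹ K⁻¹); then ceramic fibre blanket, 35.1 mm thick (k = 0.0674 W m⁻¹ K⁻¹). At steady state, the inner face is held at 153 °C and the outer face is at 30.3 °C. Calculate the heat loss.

Q = 2.59 kW

Series thermal resistances, inner to outer:
  R_aluminium = L/(kA) = 0.00311/(217·11.0) = 1.303×10^-6 K/W
  R_ceramic fibre blanket = L/(kA) = 0.0351/(0.0674·11.0) = 0.04734 K/W
ΣR = 1.303×10^-6 + 0.04734 = 0.04734 K/W
Q = ΔT/ΣR = (153 °C − 30.3 °C)/0.04734 = 2590 W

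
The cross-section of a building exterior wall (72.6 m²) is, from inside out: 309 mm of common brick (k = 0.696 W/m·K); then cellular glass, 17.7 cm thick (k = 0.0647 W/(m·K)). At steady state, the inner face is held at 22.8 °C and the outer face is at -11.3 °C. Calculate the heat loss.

Q = 779 W

Treat each layer as a resistance in series:
  R_common brick = L/(kA) = 0.309/(0.696·72.6) = 0.006115 K/W
  R_cellular glass = L/(kA) = 0.177/(0.0647·72.6) = 0.03768 K/W
ΣR = 0.006115 + 0.03768 = 0.04380 K/W
Q = ΔT/ΣR = (22.8 °C − -11.3 °C)/0.04380 = 779 W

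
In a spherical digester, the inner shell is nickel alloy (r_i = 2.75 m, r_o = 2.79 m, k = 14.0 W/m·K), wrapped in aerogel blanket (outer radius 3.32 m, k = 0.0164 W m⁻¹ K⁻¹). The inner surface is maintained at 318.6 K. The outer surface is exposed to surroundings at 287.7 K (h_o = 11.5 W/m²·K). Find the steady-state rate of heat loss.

Series thermal resistances, inner to outer:
  R_nickel alloy = (1/2.75 − 1/2.79)/(4πk) = 0.005213/(4π·14.0) = 2.963×10^-5 K/W
  R_aerogel blanket = (1/2.79 − 1/3.32)/(4πk) = 0.05722/(4π·0.0164) = 0.2776 K/W
  R_conv,out = 1/(4πr²h) = 1/(4π·3.32²·11.5) = 6.278×10^-4 K/W
ΣR = 2.963×10^-5 + 0.2776 + 6.278×10^-4 = 0.2783 K/W
Q = ΔT/ΣR = (318.6 K − 287.7 K)/0.2783 = 111 W

Q = 111 W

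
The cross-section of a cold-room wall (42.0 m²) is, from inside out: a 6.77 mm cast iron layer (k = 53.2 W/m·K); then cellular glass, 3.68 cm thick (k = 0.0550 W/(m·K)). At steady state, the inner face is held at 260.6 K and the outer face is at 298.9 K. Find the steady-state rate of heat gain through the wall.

Q = 2.40 kW

Resistance network (inner→outer):
  R_cast iron = L/(kA) = 0.00677/(53.2·42.0) = 3.030×10^-6 K/W
  R_cellular glass = L/(kA) = 0.0368/(0.0550·42.0) = 0.01593 K/W
ΣR = 3.030×10^-6 + 0.01593 = 0.01593 K/W
Q = ΔT/ΣR = (260.6 K − 298.9 K)/0.01593 = -2400 W
(Negative Q ⇒ heat flows inward; heat gain = 2400 W.)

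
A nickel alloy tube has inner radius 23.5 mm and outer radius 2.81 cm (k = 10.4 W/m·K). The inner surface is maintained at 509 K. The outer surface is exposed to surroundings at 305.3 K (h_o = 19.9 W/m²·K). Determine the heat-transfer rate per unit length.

Treat each layer as a resistance in series:
  R'_nickel alloy = ln(0.0281/0.0235)/(2πk) = 0.1788/(2π·10.4) = 0.002736 m·K/W
  R'_conv,out = 1/(2πr h) = 1/(2π·0.0281·19.9) = 0.2846 m·K/W
ΣR = 0.002736 + 0.2846 = 0.2873 m·K/W
Q' = ΔT/ΣR = (509 K − 305.3 K)/0.2873 = 709 W/m

Q' = 709 W/m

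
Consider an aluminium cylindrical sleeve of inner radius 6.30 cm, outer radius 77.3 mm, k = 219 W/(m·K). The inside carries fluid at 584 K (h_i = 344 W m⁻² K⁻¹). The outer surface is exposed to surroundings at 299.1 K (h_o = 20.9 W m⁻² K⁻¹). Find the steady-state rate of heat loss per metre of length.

Treat each layer as a resistance in series:
  R'_conv,in = 1/(2πr h) = 1/(2π·0.0630·344) = 0.007344 m·K/W
  R'_aluminium = ln(0.0773/0.0630)/(2πk) = 0.2046/(2π·219) = 1.487×10^-4 m·K/W
  R'_conv,out = 1/(2πr h) = 1/(2π·0.0773·20.9) = 0.09851 m·K/W
ΣR = 0.007344 + 1.487×10^-4 + 0.09851 = 0.1060 m·K/W
Q' = ΔT/ΣR = (584 K − 299.1 K)/0.1060 = 2690 W/m

Q' = 2690 W/m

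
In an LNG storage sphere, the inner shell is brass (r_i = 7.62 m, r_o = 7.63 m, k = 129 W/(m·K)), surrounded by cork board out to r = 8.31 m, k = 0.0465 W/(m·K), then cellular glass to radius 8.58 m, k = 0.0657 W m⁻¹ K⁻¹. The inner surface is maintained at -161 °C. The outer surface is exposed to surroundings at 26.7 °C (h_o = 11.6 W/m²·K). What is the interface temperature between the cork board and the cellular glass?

Series thermal resistances, inner to outer:
  R_brass = (1/7.62 − 1/7.63)/(4πk) = 1.720×10^-4/(4π·129) = 1.061×10^-7 K/W
  R_cork board = (1/7.63 − 1/8.31)/(4πk) = 0.01072/(4π·0.0465) = 0.01835 K/W
  R_cellular glass = (1/8.31 − 1/8.58)/(4πk) = 0.003787/(4π·0.0657) = 0.004587 K/W
  R_conv,out = 1/(4πr²h) = 1/(4π·8.58²·11.6) = 9.319×10^-5 K/W
ΣR = 1.061×10^-7 + 0.01835 + 0.004587 + 9.319×10^-5 = 0.02303 K/W
Q = ΔT/ΣR = (-161 °C − 26.7 °C)/0.02303 = -8150 W
From the inner boundary to the cork board/cellular glass interface, ΣR_partial = 0.01835 K/W.
T_interface = T_in − Q·ΣR_partial = -161 °C − (-8150)(0.01835) = -11.4 °C

T = -11.4 °C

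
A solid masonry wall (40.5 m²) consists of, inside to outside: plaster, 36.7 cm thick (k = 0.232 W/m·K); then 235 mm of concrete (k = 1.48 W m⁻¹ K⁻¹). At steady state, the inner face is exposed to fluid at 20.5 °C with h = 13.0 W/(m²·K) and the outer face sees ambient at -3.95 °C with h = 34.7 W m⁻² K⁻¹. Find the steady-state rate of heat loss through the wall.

Q = 536 W

Series thermal resistances, inner to outer:
  R_conv,in = 1/(hA) = 1/(13.0·40.5) = 0.001899 K/W
  R_plaster = L/(kA) = 0.367/(0.232·40.5) = 0.03906 K/W
  R_concrete = L/(kA) = 0.235/(1.48·40.5) = 0.003921 K/W
  R_conv,out = 1/(hA) = 1/(34.7·40.5) = 7.116×10^-4 K/W
ΣR = 0.001899 + 0.03906 + 0.003921 + 7.116×10^-4 = 0.04559 K/W
Q = ΔT/ΣR = (20.5 °C − -3.95 °C)/0.04559 = 536 W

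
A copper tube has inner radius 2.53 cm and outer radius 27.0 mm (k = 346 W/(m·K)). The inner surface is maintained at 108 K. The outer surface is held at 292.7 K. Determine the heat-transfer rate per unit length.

Q' = 6170 kW/m

Q' = 2πk·ΔT/ln(r₂/r₁) = 2π × 346 × 184.7 / ln(0.0270/0.0253) = 6.17×10^6 W/m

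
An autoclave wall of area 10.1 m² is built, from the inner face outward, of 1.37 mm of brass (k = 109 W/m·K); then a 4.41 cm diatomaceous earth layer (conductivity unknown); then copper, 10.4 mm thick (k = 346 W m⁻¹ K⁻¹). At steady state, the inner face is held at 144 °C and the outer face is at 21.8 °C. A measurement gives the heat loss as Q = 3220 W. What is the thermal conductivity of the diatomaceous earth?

ΣR = ΔT/Q = |144 − 21.8|/3220 = 0.03795 K/W
Known resistances:
  R_brass = L/(kA) = 0.00137/(109·10.1) = 1.244×10^-6 K/W
  R_copper = L/(kA) = 0.0104/(346·10.1) = 2.976×10^-6 K/W
R_diatomaceous earth = ΣR − ΣR_known = 0.03795 − 4.220×10^-6 = 0.03795 K/W
L/(kA) = 0.03795 ⇒ k = 0.0441/(0.03795·10.1) = 0.115 W/m·K

k = 0.115 W/m·K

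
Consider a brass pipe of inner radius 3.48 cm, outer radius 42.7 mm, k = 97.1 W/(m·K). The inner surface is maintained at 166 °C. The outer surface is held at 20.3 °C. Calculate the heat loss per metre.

Q' = 4.35×10^5 W/m

Q' = 2πk·ΔT/ln(r₂/r₁) = 2π × 97.1 × 145.7 / ln(0.0427/0.0348) = 4.35×10^5 W/m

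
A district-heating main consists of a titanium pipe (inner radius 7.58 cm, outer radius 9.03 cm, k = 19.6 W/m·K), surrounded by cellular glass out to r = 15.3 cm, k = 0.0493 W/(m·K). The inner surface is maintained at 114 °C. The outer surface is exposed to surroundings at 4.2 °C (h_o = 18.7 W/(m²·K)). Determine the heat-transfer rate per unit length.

Q' = 62.4 W/m

Resistance network (inner→outer):
  R'_titanium = ln(0.0903/0.0758)/(2πk) = 0.1750/(2π·19.6) = 0.001421 m·K/W
  R'_cellular glass = ln(0.153/0.0903)/(2πk) = 0.5273/(2π·0.0493) = 1.702 m·K/W
  R'_conv,out = 1/(2πr h) = 1/(2π·0.153·18.7) = 0.05563 m·K/W
ΣR = 0.001421 + 1.702 + 0.05563 = 1.759 m·K/W
Q' = ΔT/ΣR = (114 °C − 4.2 °C)/1.759 = 62.4 W/m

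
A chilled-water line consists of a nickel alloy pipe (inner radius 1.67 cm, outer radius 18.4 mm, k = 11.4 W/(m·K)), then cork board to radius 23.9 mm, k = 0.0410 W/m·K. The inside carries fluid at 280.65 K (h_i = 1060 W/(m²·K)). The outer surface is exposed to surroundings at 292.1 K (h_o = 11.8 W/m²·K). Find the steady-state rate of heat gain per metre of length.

Q' = 7.20 W/m

Treat each layer as a resistance in series:
  R'_conv,in = 1/(2πr h) = 1/(2π·0.0167·1060) = 0.008991 m·K/W
  R'_nickel alloy = ln(0.0184/0.0167)/(2πk) = 0.09694/(2π·11.4) = 0.001353 m·K/W
  R'_cork board = ln(0.0239/0.0184)/(2πk) = 0.2615/(2π·0.0410) = 1.015 m·K/W
  R'_conv,out = 1/(2πr h) = 1/(2π·0.0239·11.8) = 0.5643 m·K/W
ΣR = 0.008991 + 0.001353 + 1.015 + 0.5643 = 1.590 m·K/W
Q' = ΔT/ΣR = (280.65 K − 292.1 K)/1.590 = -7.20 W/m
(Negative Q' ⇒ heat flows inward; heat gain = 7.20 W/m.)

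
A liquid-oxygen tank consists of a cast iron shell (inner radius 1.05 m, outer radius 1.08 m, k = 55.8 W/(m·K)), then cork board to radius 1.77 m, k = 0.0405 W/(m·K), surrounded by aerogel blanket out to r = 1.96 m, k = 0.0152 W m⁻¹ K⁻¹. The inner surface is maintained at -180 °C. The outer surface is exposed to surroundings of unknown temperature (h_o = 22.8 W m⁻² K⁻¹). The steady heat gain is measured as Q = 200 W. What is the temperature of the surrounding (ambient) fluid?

T_out = 19.4 °C

Series resistances:
  R_cast iron = (1/1.05 − 1/1.08)/(4πk) = 0.02646/(4π·55.8) = 3.773×10^-5 K/W
  R_cork board = (1/1.08 − 1/1.77)/(4πk) = 0.3610/(4π·0.0405) = 0.7092 K/W
  R_aerogel blanket = (1/1.77 − 1/1.96)/(4πk) = 0.05477/(4π·0.0152) = 0.2867 K/W
  R_conv,out = 1/(4πr²h) = 1/(4π·1.96²·22.8) = 9.085×10^-4 K/W
ΣR = 0.9969 K/W
ΔT = Q·ΣR = 200 × 0.9969 = 199.4 K
Heat flows inward, so T_out = T_in + ΔT = -180 + 199.4 = 19.4 °C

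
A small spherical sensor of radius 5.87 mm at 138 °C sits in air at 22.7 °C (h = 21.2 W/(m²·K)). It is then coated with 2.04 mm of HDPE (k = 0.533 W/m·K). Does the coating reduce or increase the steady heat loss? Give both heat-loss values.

Critical radius for a sphere: r_cr = 2k/h = 0.0503 m = 5.03 cm.
Outer radius after coating: r₂ = 0.00587 + 0.00204 = 0.00791 m.
Since r₁ < r_cr and r₂ ≤ r_cr, the coating moves toward the maximum at r_cr — heat loss rises.
Bare: R = 1/(4πr₁²h) = 108.9 K/W; Q = 115.3/108.9 = 1.06 W.
Coated: R = R_cond + R_conv = 66.55 K/W; Q = 115.3/66.55 = 1.73 W.

increases: 1.06 → 1.73 W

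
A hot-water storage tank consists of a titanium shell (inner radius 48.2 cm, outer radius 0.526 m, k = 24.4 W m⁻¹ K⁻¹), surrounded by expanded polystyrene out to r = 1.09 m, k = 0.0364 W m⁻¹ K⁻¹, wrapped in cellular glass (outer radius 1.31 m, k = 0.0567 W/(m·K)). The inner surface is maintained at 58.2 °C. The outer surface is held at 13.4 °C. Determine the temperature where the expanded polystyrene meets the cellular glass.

Resistance network (inner→outer):
  R_titanium = (1/0.482 − 1/0.526)/(4πk) = 0.1735/(4π·24.4) = 5.660×10^-4 K/W
  R_expanded polystyrene = (1/0.526 − 1/1.09)/(4πk) = 0.9837/(4π·0.0364) = 2.151 K/W
  R_cellular glass = (1/1.09 − 1/1.31)/(4πk) = 0.1541/(4π·0.0567) = 0.2162 K/W
ΣR = 5.660×10^-4 + 2.151 + 0.2162 = 2.368 K/W
Q = ΔT/ΣR = (58.2 °C − 13.4 °C)/2.368 = 18.92 W
From the inner boundary to the expanded polystyrene/cellular glass interface, ΣR_partial = 2.152 K/W.
T_interface = T_in − Q·ΣR_partial = 58.2 °C − (18.92)(2.152) = 17.5 °C

T = 17.5 °C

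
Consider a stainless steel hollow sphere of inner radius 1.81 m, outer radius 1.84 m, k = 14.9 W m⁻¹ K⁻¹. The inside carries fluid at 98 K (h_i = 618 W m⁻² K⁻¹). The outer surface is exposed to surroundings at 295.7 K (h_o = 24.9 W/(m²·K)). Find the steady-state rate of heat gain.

Treat each layer as a resistance in series:
  R_conv,in = 1/(4πr²h) = 1/(4π·1.81²·618) = 3.930×10^-5 K/W
  R_stainless steel = (1/1.81 − 1/1.84)/(4πk) = 0.009008/(4π·14.9) = 4.811×10^-5 K/W
  R_conv,out = 1/(4πr²h) = 1/(4π·1.84²·24.9) = 9.440×10^-4 K/W
ΣR = 3.930×10^-5 + 4.811×10^-5 + 9.440×10^-4 = 0.001031 K/W
Q = ΔT/ΣR = (98 K − 295.7 K)/0.001031 = -1.92×10^5 W
(Negative Q ⇒ heat flows inward; heat gain = 1.92×10^5 W.)

Q = 1.92×10^5 W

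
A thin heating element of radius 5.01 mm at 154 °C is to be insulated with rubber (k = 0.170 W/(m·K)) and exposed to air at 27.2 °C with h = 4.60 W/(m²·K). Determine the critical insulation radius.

For a cylinder, r_cr = k_ins/h = 0.170/4.60 = 0.0370 m = 3.70 cm

r_cr = 3.70 cm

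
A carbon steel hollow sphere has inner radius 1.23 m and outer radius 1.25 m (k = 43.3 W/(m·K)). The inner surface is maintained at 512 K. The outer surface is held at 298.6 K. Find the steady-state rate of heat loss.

Q = 4πk·ΔT/(1/r₁ − 1/r₂) = 4π × 43.3 × 213.4 / (1/1.23 − 1/1.25) = 8.93×10^6 W

Q = 8.93×10^6 W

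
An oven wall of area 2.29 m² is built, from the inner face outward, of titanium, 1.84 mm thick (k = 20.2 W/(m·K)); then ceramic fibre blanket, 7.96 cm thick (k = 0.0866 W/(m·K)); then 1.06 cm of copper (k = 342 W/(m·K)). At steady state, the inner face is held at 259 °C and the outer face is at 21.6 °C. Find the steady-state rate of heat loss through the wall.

Q = 591 W

Series thermal resistances, inner to outer:
  R_titanium = L/(kA) = 0.00184/(20.2·2.29) = 3.978×10^-5 K/W
  R_ceramic fibre blanket = L/(kA) = 0.0796/(0.0866·2.29) = 0.4014 K/W
  R_copper = L/(kA) = 0.0106/(342·2.29) = 1.353×10^-5 K/W
ΣR = 3.978×10^-5 + 0.4014 + 1.353×10^-5 = 0.4015 K/W
Q = ΔT/ΣR = (259 °C − 21.6 °C)/0.4015 = 591 W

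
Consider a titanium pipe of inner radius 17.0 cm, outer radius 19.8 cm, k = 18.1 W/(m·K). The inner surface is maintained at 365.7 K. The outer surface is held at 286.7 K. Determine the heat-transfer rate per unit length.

Q' = 2πk·ΔT/ln(r₂/r₁) = 2π × 18.1 × 79 / ln(0.198/0.170) = 58900 W/m

Q' = 58900 W/m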